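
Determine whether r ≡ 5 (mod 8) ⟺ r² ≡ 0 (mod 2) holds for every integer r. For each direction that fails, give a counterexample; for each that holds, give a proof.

(⇒) fails and (⇐) fails.

(→) This fails: take r = 5. Then 5 ≡ 5 (mod 8), but 5² = 25 ≡ 1 (mod 2), not 0.

(←) This fails: take r = 0. Then 0² = 0 ≡ 0 (mod 2), yet 0 ≡ 0 (mod 8), not 5.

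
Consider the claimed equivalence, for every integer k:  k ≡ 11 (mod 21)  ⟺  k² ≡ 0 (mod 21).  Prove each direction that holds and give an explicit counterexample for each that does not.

Forward direction. This fails: take k = 11. Then 11 ≡ 11 (mod 21), but 11² = 121 ≡ 16 (mod 21), not 0.

Converse. This fails: take k = 0. Then 0² = 0 ≡ 0 (mod 21), yet 0 ≡ 0 (mod 21), not 11.

(⇒) fails and (⇐) fails.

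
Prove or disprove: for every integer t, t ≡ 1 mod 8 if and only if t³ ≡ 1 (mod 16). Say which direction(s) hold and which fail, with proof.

(⟹) This fails: take t = 9. Then 9 ≡ 1 (mod 8), but 9³ = 729 ≡ 9 (mod 16), not 1.

(⟸) Conversely, the residues r modulo 16 with r³ ≡ 1 (mod 16) are exactly {1}, and each is ≡ 1 (mod 8).

(⇒) fails; (⇐) holds.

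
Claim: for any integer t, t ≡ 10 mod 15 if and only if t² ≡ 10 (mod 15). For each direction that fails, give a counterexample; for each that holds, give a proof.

The forward direction holds; the converse fails.

(⇒) Suppose t ≡ 10 mod 15. Write t = 15j + 10. Then (15j + 10)² = 225j² + 300j + 100 = 15(15j² + 20j + 6) + 10, so t² ≡ 10 (mod 15).

(⇐) This fails: take t = 5. Then 5² = 25 ≡ 10 (mod 15), yet 5 ≡ 5 (mod 15), not 10.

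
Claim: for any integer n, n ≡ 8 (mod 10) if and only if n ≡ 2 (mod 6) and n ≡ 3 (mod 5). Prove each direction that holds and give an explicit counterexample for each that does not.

(⇒) fails; (⇐) holds.

[⇒] This fails: n = 18 gives 18 ≡ 8 (mod 10) but 18 ≡ 0 (mod 6), so the conjunction on the right does not hold.

[⇐] Conversely, if n ≡ 2 (mod 6) and n ≡ 3 (mod 5), then by the Chinese remainder theorem n ≡ 8 (mod 30). Since 8 ≡ 8 (mod 10) and 10 ∣ 30, we get n ≡ 8 (mod 10).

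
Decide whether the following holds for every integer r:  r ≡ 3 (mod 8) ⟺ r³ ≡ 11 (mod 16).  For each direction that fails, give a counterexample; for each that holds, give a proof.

The forward direction fails; the converse holds.

(←) The residues r modulo 16 with r³ ≡ 11 (mod 16) are exactly {3}, and each is ≡ 3 (mod 8).

(→) This fails: take r = 11. Then 11 ≡ 3 (mod 8), but 11³ = 1331 ≡ 3 (mod 16), not 11.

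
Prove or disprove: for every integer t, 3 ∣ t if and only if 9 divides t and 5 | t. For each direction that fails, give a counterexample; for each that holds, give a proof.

(⇒) This fails: take t = 3. Certainly 3 ∣ 3, but 9 ∤ 3.

(⇐) Suppose 9 ∣ t and 5 ∣ t. Any common multiple of 9 and 5 is a multiple of their lcm; here gcd(9, 5) = 1, so lcm(9, 5) = 9·5 = 45, so 45 ∣ t. Since 3 ∣ 45, it follows that 3 ∣ t.

The forward direction fails; the converse holds.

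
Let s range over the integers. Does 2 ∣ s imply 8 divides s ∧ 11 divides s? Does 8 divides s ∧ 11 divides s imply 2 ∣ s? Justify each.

Only the converse holds.

Forward direction. This fails: take s = 2. Certainly 2 ∣ 2, but 8 ∤ 2.

Converse. Suppose 8 ∣ s and 11 ∣ s. Any common multiple of 8 and 11 is a multiple of their lcm; here gcd(8, 11) = 1, so lcm(8, 11) = 8·11 = 88, so 88 ∣ s. Since 2 ∣ 88, it follows that 2 ∣ s.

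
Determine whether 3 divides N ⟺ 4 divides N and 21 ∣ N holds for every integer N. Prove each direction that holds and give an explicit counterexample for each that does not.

Only the reverse direction holds.

(⇒) This fails: take N = 3. Certainly 3 ∣ 3, but 4 ∤ 3.

(⇐) Suppose 4 ∣ N and 21 ∣ N. Any common multiple of 4 and 21 is a multiple of their lcm; here gcd(4, 21) = 1, so lcm(4, 21) = 4·21 = 84, so 84 ∣ N. Since 3 ∣ 84, it follows that 3 ∣ N.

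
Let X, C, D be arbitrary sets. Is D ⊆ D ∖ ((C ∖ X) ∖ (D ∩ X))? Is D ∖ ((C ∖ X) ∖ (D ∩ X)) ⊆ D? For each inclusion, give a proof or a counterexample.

(⊆) fails; (⊇) holds.

Forward inclusion. This inclusion fails. Take X = ∅, C = {1}, D = {1}; then 1 ∈ D but 1 ∉ D ∖ ((C ∖ X) ∖ (D ∩ X)).

Reverse inclusion. Let x ∈ D ∖ ((C ∖ X) ∖ (D ∩ X)). Then either x ∈ D and x ∉ X, C; or x ∈ X ∩ D and x ∉ C; or x ∈ X ∩ C ∩ D. In each case x ∈ D, so D ∖ ((C ∖ X) ∖ (D ∩ X)) ⊆ D.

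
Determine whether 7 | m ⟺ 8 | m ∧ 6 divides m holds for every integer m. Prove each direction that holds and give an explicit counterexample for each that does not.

Forward direction. This fails: take m = 7. Certainly 7 ∣ 7, but 8 ∤ 7.

Converse. This fails: take m = 24. Both 8 ∣ 24 and 6 ∣ 24, yet 24 is not a multiple of 7 (since 24 = 3·7 + 3), so 7 ∤ 24.

Neither implication holds.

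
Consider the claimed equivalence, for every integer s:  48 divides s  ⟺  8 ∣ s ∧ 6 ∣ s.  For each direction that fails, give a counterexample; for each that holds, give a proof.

(→) If 48 ∣ s, write s = 48q. Since 48 = 6·8, s = 8·(6q), so 8 ∣ s; and since 48 = 8·6, s = 6·(8q), so 6 ∣ s.

(←) This fails: take s = 24. Both 8 ∣ 24 and 6 ∣ 24, yet 24 is not a multiple of 48 (since 24 = 0·48 + 24), so 48 ∤ 24.

Not equivalent: only (⇒) holds.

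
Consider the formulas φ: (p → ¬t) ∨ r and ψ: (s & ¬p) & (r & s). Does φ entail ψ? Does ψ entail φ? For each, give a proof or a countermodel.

(⇒) fails; (⇐) holds.

(→) This fails. Under t = F, s = F, p = F, r = F, the left side is true but the right side is false.

(←) Assume the antecedent. If t is true, the antecedent forces (t = T, s = T, p = F, r = T), and (p → ¬t) ∨ r holds there. If t is false, (p → ¬t) ∨ r reduces to true regardless of the other variables. Either way (p → ¬t) ∨ r holds.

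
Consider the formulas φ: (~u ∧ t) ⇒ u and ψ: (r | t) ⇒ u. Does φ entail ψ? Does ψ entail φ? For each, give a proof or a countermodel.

Forward direction. This fails. Under r = T, t = F, u = F, the left side is true but the right side is false.

Converse. Assume the antecedent. If t is true, the antecedent forces (r = F, t = T, u = T) or (r = T, t = T, u = T), and (~u ∧ t) ⇒ u holds there. If t is false, (~u ∧ t) ⇒ u reduces to true regardless of the other variables. Either way (~u ∧ t) ⇒ u holds.

(⇒) fails; (⇐) holds.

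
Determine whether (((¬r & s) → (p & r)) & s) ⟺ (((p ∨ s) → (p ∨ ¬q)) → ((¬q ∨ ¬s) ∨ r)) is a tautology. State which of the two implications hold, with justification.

(⟹) Assume the antecedent. If q is true, the antecedent forces (s = T, q = T, p = F, r = T) or (s = T, q = T, p = T, r = T), and the consequent holds there. If q is false, the consequent reduces to true regardless of the other variables. Either way the consequent holds.

(⟸) This fails. Under s = F, q = F, p = F, r = F, the left side is false but the right side is true.

Not equivalent: only (⇒) holds.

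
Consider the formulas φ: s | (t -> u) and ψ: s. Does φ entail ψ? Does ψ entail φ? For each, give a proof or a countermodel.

(⟹) This fails. Under s = F, u = F, t = F, the left side is true but the right side is false.

(⟸) Assume the antecedent. If s is true, s | (t -> u) reduces to true regardless of the other variables. If s is false, the antecedent cannot hold. Either way s | (t -> u) holds.

Not equivalent: only (⇐) holds.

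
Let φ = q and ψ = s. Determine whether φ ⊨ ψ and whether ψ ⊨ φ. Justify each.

(→) This fails. Under q = T, s = F, the left side is true but the right side is false.

(←) This fails. Under q = F, s = T, the left side is false but the right side is true.

Neither implication holds.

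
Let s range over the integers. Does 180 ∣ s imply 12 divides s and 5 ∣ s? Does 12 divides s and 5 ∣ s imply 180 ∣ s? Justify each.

(⇒) If 180 ∣ s, write s = 180q. Since 180 = 15·12, s = 12·(15q), so 12 ∣ s; and since 180 = 36·5, s = 5·(36q), so 5 ∣ s.

(⇐) This fails: take s = 60. Both 12 ∣ 60 and 5 ∣ 60, yet 60 is not a multiple of 180 (since 60 = 0·180 + 60), so 180 ∤ 60.

Not equivalent: only (⇒) holds.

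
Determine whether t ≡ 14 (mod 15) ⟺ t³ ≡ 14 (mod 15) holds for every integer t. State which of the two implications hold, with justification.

Both directions hold.

(⟸) Suppose t³ ≡ 14 (mod 15). The only residue r in {0, …, 14} with r³ ≡ 14 (mod 15) is r = 14, so t ≡ 14 (mod 15).

(⟹) Suppose t ≡ 14 (mod 15). Write t = 15j + 14. Then (15j + 14)³ = 3375j³ + 9450j² + 8820j + 2744 = 15(225j³ + 630j² + 588j + 182) + 14, so t³ ≡ 14 (mod 15).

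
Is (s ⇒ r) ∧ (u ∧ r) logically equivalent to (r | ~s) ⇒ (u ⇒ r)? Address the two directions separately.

(⟹) Assume the antecedent. If r is true, (r | ~s) ⇒ (u ⇒ r) reduces to true regardless of the other variables. If r is false, the antecedent cannot hold. Either way (r | ~s) ⇒ (u ⇒ r) holds.

(⟸) This fails. Under r = F, s = F, u = F, the left side is false but the right side is true.

The forward direction holds; the converse fails.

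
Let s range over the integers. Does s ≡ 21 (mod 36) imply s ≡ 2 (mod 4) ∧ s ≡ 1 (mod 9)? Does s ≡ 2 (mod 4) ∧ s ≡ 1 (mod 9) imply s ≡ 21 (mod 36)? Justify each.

Neither direction holds.

(⇒) This fails: s = 21 gives 21 ≡ 21 (mod 36) but 21 ≡ 1 (mod 4), so the conjunction on the right does not hold.

(⇐) This fails: s = 10 satisfies both congruences on the right (10 ≡ 2 mod 4 and 10 ≡ 1 mod 9) yet 10 ≡ 10 (mod 36), not 21.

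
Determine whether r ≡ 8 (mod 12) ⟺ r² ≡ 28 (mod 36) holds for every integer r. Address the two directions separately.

Both directions fail.

Forward direction. This fails: take r = 20. Then 20 ≡ 8 (mod 12), but 20² = 400 ≡ 4 (mod 36), not 28.

Converse. This fails: take r = 10. Then 10² = 100 ≡ 28 (mod 36), yet 10 ≡ 10 (mod 12), not 8.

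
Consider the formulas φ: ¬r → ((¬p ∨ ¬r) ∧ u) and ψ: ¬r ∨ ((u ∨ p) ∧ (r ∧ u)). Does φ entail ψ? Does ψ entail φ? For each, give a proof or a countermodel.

(→) This fails. Under r = T, p = F, u = F, the left side is true but the right side is false.

(←) This fails. Under r = F, p = F, u = F, the left side is false but the right side is true.

(⇒) fails and (⇐) fails.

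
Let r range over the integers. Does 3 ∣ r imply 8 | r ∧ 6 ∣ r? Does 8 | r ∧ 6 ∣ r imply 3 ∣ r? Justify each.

[⇒] This fails: take r = 3. Certainly 3 ∣ 3, but 8 ∤ 3.

[⇐] Suppose 8 ∣ r and 6 ∣ r. Any common multiple of 8 and 6 is a multiple of their lcm; here lcm(8, 6) = 8·6/gcd(8, 6) = 48/2 = 24, so 24 ∣ r. Since 3 ∣ 24, it follows that 3 ∣ r.

Only the converse holds.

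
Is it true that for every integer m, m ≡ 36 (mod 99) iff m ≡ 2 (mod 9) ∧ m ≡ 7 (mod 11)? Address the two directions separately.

Neither implication holds.

(⟹) This fails: m = 36 gives 36 ≡ 36 (mod 99) but 36 ≡ 0 (mod 9), so the conjunction on the right does not hold.

(⟸) This fails: m = 29 satisfies both congruences on the right (29 ≡ 2 mod 9 and 29 ≡ 7 mod 11) yet 29 ≡ 29 (mod 99), not 36.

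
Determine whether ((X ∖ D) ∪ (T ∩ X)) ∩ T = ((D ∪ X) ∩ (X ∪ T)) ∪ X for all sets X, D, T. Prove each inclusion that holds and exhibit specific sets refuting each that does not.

Only the forward inclusion holds.

(⊆) Let x ∈ ((X ∖ D) ∪ (T ∩ X)) ∩ T. Then either x ∈ X ∩ T and x ∉ D; or x ∈ X ∩ D ∩ T. In each case x ∈ ((D ∪ X) ∩ (X ∪ T)) ∪ X, so ((X ∖ D) ∪ (T ∩ X)) ∩ T ⊆ ((D ∪ X) ∩ (X ∪ T)) ∪ X.

(⊇) This inclusion fails. Take X = {1}, D = ∅, T = ∅; then 1 ∈ ((D ∪ X) ∩ (X ∪ T)) ∪ X but 1 ∉ ((X ∖ D) ∪ (T ∩ X)) ∩ T.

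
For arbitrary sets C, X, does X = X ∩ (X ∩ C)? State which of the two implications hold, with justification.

(⊆) fails; (⊇) holds.

(⊆) This inclusion fails. Take C = ∅, X = {1}; then 1 ∈ X but 1 ∉ X ∩ (X ∩ C).

(⊇) Let x ∈ X ∩ (X ∩ C). Then x ∈ C ∩ X, from which x ∈ X.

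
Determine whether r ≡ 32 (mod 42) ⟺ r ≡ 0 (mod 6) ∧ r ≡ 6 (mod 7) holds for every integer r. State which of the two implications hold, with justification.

Neither direction holds.

[⇒] This fails: r = 32 gives 32 ≡ 32 (mod 42) but 32 ≡ 2 (mod 6), so the conjunction on the right does not hold.

[⇐] This fails: r = 6 satisfies both congruences on the right (6 ≡ 0 mod 6 and 6 ≡ 6 mod 7) yet 6 ≡ 6 (mod 42), not 32.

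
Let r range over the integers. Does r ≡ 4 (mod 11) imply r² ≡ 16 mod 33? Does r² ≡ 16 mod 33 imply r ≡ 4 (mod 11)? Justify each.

Neither direction holds.

Forward direction. This fails: take r = 15. Then 15 ≡ 4 (mod 11), but 15² = 225 ≡ 27 (mod 33), not 16.

Converse. This fails: take r = 7. Then 7² = 49 ≡ 16 (mod 33), yet 7 ≡ 7 (mod 11), not 4.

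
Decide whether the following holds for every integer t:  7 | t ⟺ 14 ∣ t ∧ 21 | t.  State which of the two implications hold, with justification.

Only the converse holds.

[⇐] Suppose 14 ∣ t and 21 ∣ t. Any common multiple of 14 and 21 is a multiple of their lcm; here lcm(14, 21) = 14·21/gcd(14, 21) = 294/7 = 42, so 42 ∣ t. Since 7 ∣ 42, it follows that 7 ∣ t.

[⇒] This fails: take t = 7. Certainly 7 ∣ 7, but 14 ∤ 7.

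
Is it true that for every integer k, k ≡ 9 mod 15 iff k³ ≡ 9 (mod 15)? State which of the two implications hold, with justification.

Converse. Suppose k³ ≡ 9 (mod 15). The only residue r in {0, …, 14} with r³ ≡ 9 (mod 15) is r = 9, so k ≡ 9 (mod 15).

Forward direction. Suppose k ≡ 9 mod 15. Write k = 15j + 9. Then (15j + 9)³ = 3375j³ + 6075j² + 3645j + 729 = 15(225j³ + 405j² + 243j + 48) + 9, so k³ ≡ 9 (mod 15).

Both directions hold; the statement is true.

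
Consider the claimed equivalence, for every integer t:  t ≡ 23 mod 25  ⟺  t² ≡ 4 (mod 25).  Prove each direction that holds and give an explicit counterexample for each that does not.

(←) This fails: take t = 2. Then 2² = 4 ≡ 4 (mod 25), yet 2 ≡ 2 (mod 25), not 23.

(→) Suppose t ≡ 23 mod 25. Write t = 25j + 23. Then (25j + 23)² = 625j² + 1150j + 529 = 25(25j² + 46j + 21) + 4, so t² ≡ 4 (mod 25).

Not equivalent: only (⇒) holds.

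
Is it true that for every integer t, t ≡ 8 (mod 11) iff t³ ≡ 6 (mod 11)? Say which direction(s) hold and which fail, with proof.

(⇐) For the converse, argue contrapositively. If t ≢ 8 (mod 11), then t is congruent to one of 0, 1, 2, 3, 4, 5, 6, 7, 9, 10 modulo 11, and these give t³ ≡ 0, 1, 8, 5, 9, 4, 7, 2, 3, 10 respectively — never 6.

(⇒) Suppose t ≡ 8 (mod 11). Write t = 11j + 8. Then (11j + 8)³ = 1331j³ + 2904j² + 2112j + 512 = 11(121j³ + 264j² + 192j + 46) + 6, so t³ ≡ 6 (mod 11).

The biconditional holds.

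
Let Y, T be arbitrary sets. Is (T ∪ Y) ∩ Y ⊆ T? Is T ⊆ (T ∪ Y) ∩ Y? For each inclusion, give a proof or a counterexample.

Neither inclusion holds.

(⟹) This inclusion fails. Take Y = {1}, T = ∅; then 1 ∈ (T ∪ Y) ∩ Y but 1 ∉ T.

(⟸) This inclusion fails. Take Y = ∅, T = {1}; then 1 ∈ T but 1 ∉ (T ∪ Y) ∩ Y.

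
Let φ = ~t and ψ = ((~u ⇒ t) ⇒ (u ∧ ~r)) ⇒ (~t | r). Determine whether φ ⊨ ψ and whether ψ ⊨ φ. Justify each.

[⇐] This fails. Under u = F, t = T, r = F, the left side is false but the right side is true.

[⇒] Assume the antecedent. If u is true, the antecedent forces (u = T, t = F, r = F) or (u = T, t = F, r = T), and the consequent holds there. If u is false, the consequent reduces to true regardless of the other variables. Either way the consequent holds.

Only the forward direction holds.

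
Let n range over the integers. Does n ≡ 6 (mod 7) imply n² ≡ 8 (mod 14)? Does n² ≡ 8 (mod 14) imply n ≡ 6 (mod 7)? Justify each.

[⇒] This fails: take n = 13. Then 13 ≡ 6 (mod 7), but 13² = 169 ≡ 1 (mod 14), not 8.

[⇐] This fails: take n = 8. Then 8² = 64 ≡ 8 (mod 14), yet 8 ≡ 1 (mod 7), not 6.

(⇒) fails and (⇐) fails.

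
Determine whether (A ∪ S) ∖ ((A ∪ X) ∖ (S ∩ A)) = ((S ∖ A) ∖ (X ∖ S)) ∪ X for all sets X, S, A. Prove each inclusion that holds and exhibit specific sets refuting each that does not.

Both inclusions fail.

(⊆) This inclusion fails. Take X = ∅, S = {1}, A = {1}; then 1 ∈ (A ∪ S) ∖ ((A ∪ X) ∖ (S ∩ A)) but 1 ∉ ((S ∖ A) ∖ (X ∖ S)) ∪ X.

(⊇) This inclusion fails. Take X = {1}, S = ∅, A = ∅; then 1 ∈ ((S ∖ A) ∖ (X ∖ S)) ∪ X but 1 ∉ (A ∪ S) ∖ ((A ∪ X) ∖ (S ∩ A)).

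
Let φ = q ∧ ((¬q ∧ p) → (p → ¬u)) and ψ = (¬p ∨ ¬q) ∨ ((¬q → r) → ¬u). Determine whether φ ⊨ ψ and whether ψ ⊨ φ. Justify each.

Forward direction. This fails. Under q = T, r = F, p = T, u = T, the left side is true but the right side is false.

Converse. This fails. Under q = F, r = F, p = F, u = F, the left side is false but the right side is true.

Both directions fail.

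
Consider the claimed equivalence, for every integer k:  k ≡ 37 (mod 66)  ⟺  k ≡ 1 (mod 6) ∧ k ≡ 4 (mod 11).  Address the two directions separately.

[⇒] Suppose k ≡ 37 (mod 66); write k = 66j + 37. Since 6 ∣ 66, reducing mod 6 gives k ≡ 37 ≡ 1 (mod 6); since 11 ∣ 66, reducing mod 11 gives k ≡ 37 ≡ 4 (mod 11).

[⇐] Conversely, if k ≡ 1 (mod 6) and k ≡ 4 (mod 11), then by the Chinese remainder theorem k ≡ 37 (mod 66). This is exactly k ≡ 37 (mod 66).

Equivalent; both directions hold.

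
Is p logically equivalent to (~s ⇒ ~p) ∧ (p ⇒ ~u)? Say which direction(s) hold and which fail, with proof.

Both directions fail.

(⟹) This fails. Under s = F, u = F, p = T, the left side is true but the right side is false.

(⟸) This fails. Under s = F, u = F, p = F, the left side is false but the right side is true.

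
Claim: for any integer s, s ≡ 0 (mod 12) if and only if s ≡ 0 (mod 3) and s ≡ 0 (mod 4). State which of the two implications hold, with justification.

Both directions hold; the statement is true.

Converse. If s ≡ 0 (mod 3) and s ≡ 0 (mod 4), then by the Chinese remainder theorem s ≡ 0 (mod 12). This is exactly s ≡ 0 (mod 12).

Forward direction. Suppose s ≡ 0 (mod 12); write s = 12j + 0. Since 3 ∣ 12, reducing mod 3 gives s ≡ 0 (mod 3); since 4 ∣ 12, reducing mod 4 gives s ≡ 0 (mod 4).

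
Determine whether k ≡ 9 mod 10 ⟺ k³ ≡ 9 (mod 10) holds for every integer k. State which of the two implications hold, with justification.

(⇒) Suppose k ≡ 9 mod 10. Write k = 10j + 9. Then (10j + 9)³ = 1000j³ + 2700j² + 2430j + 729 = 10(100j³ + 270j² + 243j + 72) + 9, so k³ ≡ 9 (mod 10).

(⇐) Conversely, suppose k³ ≡ 9 (mod 10). The only residue r in {0, …, 9} with r³ ≡ 9 (mod 10) is r = 9, so k ≡ 9 (mod 10).

Both implications hold.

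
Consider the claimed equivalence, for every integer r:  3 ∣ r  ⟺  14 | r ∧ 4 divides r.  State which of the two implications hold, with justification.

Forward direction. This fails: take r = 3. Certainly 3 ∣ 3, but 14 ∤ 3.

Converse. This fails: take r = 28. Both 14 ∣ 28 and 4 ∣ 28, yet 28 is not a multiple of 3 (since 28 = 9·3 + 1), so 3 ∤ 28.

Neither direction holds.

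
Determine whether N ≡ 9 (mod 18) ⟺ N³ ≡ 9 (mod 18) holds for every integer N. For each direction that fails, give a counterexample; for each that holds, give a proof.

Only the forward direction holds.

(←) This fails: take N = 3. Then 3³ = 27 ≡ 9 (mod 18), yet 3 ≡ 3 (mod 18), not 9.

(→) Suppose N ≡ 9 (mod 18). Write N = 18j + 9. Then (18j + 9)³ = 5832j³ + 8748j² + 4374j + 729 = 18(324j³ + 486j² + 243j + 40) + 9, so N³ ≡ 9 (mod 18).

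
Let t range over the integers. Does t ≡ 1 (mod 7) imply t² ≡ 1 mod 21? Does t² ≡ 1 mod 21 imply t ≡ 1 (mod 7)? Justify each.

(⇒) This fails: take t = 15. Then 15 ≡ 1 (mod 7), but 15² = 225 ≡ 15 (mod 21), not 1.

(⇐) This fails: take t = 13. Then 13² = 169 ≡ 1 (mod 21), yet 13 ≡ 6 (mod 7), not 1.

Neither implication holds.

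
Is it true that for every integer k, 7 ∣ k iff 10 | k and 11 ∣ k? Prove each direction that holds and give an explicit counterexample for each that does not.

Neither implication holds.

Forward direction. This fails: take k = 7. Certainly 7 ∣ 7, but 10 ∤ 7.

Converse. This fails: take k = 110. Both 10 ∣ 110 and 11 ∣ 110, yet 110 is not a multiple of 7 (since 110 = 15·7 + 5), so 7 ∤ 110.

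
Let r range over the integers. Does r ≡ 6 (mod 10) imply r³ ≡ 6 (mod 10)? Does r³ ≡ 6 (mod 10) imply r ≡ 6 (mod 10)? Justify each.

[⇐] For the converse, argue contrapositively. If r ≢ 6 (mod 10), then r is congruent to one of 0, 1, 2, 3, 4, 5, 7, 8, 9 modulo 10, and these give r³ ≡ 0, 1, 8, 7, 4, 5, 3, 2, 9 respectively — never 6.

[⇒] Suppose r ≡ 6 (mod 10). Write r = 10j + 6. Then (10j + 6)³ = 1000j³ + 1800j² + 1080j + 216 = 10(100j³ + 180j² + 108j + 21) + 6, so r³ ≡ 6 (mod 10).

Both directions hold.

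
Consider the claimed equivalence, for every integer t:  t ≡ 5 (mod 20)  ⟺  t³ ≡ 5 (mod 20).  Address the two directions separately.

[⇒] Suppose t ≡ 5 (mod 20). Write t = 20j + 5. Then (20j + 5)³ = 8000j³ + 6000j² + 1500j + 125 = 20(400j³ + 300j² + 75j + 6) + 5, so t³ ≡ 5 (mod 20).

[⇐] Conversely, suppose t³ ≡ 5 (mod 20). The only residue r in {0, …, 19} with r³ ≡ 5 (mod 20) is r = 5, so t ≡ 5 (mod 20).

The biconditional holds.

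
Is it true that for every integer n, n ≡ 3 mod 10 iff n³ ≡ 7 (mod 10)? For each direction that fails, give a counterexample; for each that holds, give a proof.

Both directions hold; the statement is true.

[⇒] Suppose n ≡ 3 mod 10. Write n = 10j + 3. Then (10j + 3)³ = 1000j³ + 900j² + 270j + 27 = 10(100j³ + 90j² + 27j + 2) + 7, so n³ ≡ 7 (mod 10).

[⇐] Conversely, suppose n³ ≡ 7 (mod 10). The only residue r in {0, …, 9} with r³ ≡ 7 (mod 10) is r = 3, so n ≡ 3 (mod 10).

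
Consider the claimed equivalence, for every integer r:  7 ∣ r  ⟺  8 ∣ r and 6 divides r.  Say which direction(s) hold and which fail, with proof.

Forward direction. This fails: take r = 7. Certainly 7 ∣ 7, but 8 ∤ 7.

Converse. This fails: take r = 24. Both 8 ∣ 24 and 6 ∣ 24, yet 24 is not a multiple of 7 (since 24 = 3·7 + 3), so 7 ∤ 24.

Neither implication holds.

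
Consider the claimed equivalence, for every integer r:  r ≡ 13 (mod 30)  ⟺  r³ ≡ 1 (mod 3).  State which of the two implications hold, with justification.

Only the forward implication holds.

(⟹) Suppose r ≡ 13 (mod 30). Then r³ ≡ 13³ = 2197 (mod 30), and since 3 ∣ 30, also r³ ≡ 1 (mod 3).

(⟸) This fails: take r = 1. Then 1³ = 1 ≡ 1 (mod 3), yet 1 ≡ 1 (mod 30), not 13.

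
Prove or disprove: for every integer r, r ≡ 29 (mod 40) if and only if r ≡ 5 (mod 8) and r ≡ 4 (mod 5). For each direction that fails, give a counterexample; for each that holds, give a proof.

Forward direction. Suppose r ≡ 29 (mod 40); write r = 40j + 29. Since 8 ∣ 40, reducing mod 8 gives r ≡ 29 ≡ 5 (mod 8); since 5 ∣ 40, reducing mod 5 gives r ≡ 29 ≡ 4 (mod 5).

Converse. If r ≡ 5 (mod 8) and r ≡ 4 (mod 5), then by the Chinese remainder theorem r ≡ 29 (mod 40). This is exactly r ≡ 29 (mod 40).

The biconditional holds.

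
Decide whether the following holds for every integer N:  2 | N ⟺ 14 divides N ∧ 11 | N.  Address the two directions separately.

Not equivalent: only (⇐) holds.

[⇒] This fails: take N = 2. Certainly 2 ∣ 2, but 14 ∤ 2.

[⇐] Suppose 14 ∣ N and 11 ∣ N. Any common multiple of 14 and 11 is a multiple of their lcm; here gcd(14, 11) = 1, so lcm(14, 11) = 14·11 = 154, so 154 ∣ N. Since 2 ∣ 154, it follows that 2 ∣ N.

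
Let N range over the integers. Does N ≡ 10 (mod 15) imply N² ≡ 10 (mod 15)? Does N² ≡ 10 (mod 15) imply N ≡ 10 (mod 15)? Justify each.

The forward direction holds; the converse fails.

(⟹) Suppose N ≡ 10 (mod 15). Write N = 15j + 10. Then (15j + 10)² = 225j² + 300j + 100 = 15(15j² + 20j + 6) + 10, so N² ≡ 10 (mod 15).

(⟸) This fails: take N = 5. Then 5² = 25 ≡ 10 (mod 15), yet 5 ≡ 5 (mod 15), not 10.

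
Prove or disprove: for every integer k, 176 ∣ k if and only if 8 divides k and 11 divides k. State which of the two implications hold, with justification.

(⟸) This fails: take k = 88. Both 8 ∣ 88 and 11 ∣ 88, yet 88 is not a multiple of 176 (since 88 = 0·176 + 88), so 176 ∤ 88.

(⟹) If 176 ∣ k, write k = 176q. Since 176 = 22·8, k = 8·(22q), so 8 ∣ k; and since 176 = 16·11, k = 11·(16q), so 11 ∣ k.

(⇒) holds; (⇐) fails.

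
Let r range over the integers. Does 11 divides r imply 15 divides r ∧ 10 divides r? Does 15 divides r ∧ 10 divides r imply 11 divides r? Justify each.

(⇒) This fails: take r = 11. Certainly 11 ∣ 11, but 15 ∤ 11.

(⇐) This fails: take r = 30. Both 15 ∣ 30 and 10 ∣ 30, yet 30 is not a multiple of 11 (since 30 = 2·11 + 8), so 11 ∤ 30.

Neither implication holds.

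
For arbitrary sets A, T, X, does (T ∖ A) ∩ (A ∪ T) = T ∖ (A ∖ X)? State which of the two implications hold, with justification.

(⊆) holds; (⊇) fails.

(⊆) Let x ∈ (T ∖ A) ∩ (A ∪ T). Then either x ∈ T and x ∉ A, X; or x ∈ T ∩ X and x ∉ A. In each case x ∈ T ∖ (A ∖ X), so (T ∖ A) ∩ (A ∪ T) ⊆ T ∖ (A ∖ X).

(⊇) This inclusion fails. Take A = {1}, T = {1}, X = {1}; then 1 ∈ T ∖ (A ∖ X) but 1 ∉ (T ∖ A) ∩ (A ∪ T).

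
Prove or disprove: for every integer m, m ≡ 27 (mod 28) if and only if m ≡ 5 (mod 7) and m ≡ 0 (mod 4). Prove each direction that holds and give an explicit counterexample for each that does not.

(→) This fails: m = 27 gives 27 ≡ 27 (mod 28) but 27 ≡ 6 (mod 7), so the conjunction on the right does not hold.

(←) This fails: m = 12 satisfies both congruences on the right (12 ≡ 5 mod 7 and 12 ≡ 0 mod 4) yet 12 ≡ 12 (mod 28), not 27.

Neither direction holds.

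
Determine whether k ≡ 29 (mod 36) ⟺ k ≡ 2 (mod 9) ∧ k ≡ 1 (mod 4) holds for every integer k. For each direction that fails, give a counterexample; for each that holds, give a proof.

Equivalent; both directions hold.

(⟹) Suppose k ≡ 29 (mod 36); write k = 36j + 29. Since 9 ∣ 36, reducing mod 9 gives k ≡ 29 ≡ 2 (mod 9); since 4 ∣ 36, reducing mod 4 gives k ≡ 29 ≡ 1 (mod 4).

(⟸) Conversely, if k ≡ 2 (mod 9) and k ≡ 1 (mod 4), then by the Chinese remainder theorem k ≡ 29 (mod 36). This is exactly k ≡ 29 (mod 36).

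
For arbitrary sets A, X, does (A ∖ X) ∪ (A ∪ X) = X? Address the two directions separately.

(⊆) This inclusion fails. Take A = {1}, X = ∅; then 1 ∈ (A ∖ X) ∪ (A ∪ X) but 1 ∉ X.

(⊇) Let x ∈ X. Then either x ∈ X and x ∉ A; or x ∈ A ∩ X. In each case x ∈ (A ∖ X) ∪ (A ∪ X), so X ⊆ (A ∖ X) ∪ (A ∪ X).

(⊆) fails; (⊇) holds.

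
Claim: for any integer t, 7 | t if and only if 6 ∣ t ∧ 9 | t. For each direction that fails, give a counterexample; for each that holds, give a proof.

[⇒] This fails: take t = 7. Certainly 7 ∣ 7, but 6 ∤ 7.

[⇐] This fails: take t = 18. Both 6 ∣ 18 and 9 ∣ 18, yet 18 is not a multiple of 7 (since 18 = 2·7 + 4), so 7 ∤ 18.

(⇒) fails and (⇐) fails.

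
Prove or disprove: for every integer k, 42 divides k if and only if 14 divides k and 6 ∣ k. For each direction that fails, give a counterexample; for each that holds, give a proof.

[⇒] If 42 ∣ k, write k = 42q. Since 42 = 3·14, k = 14·(3q), so 14 ∣ k; and since 42 = 7·6, k = 6·(7q), so 6 ∣ k.

[⇐] Suppose 14 ∣ k and 6 ∣ k. Any common multiple of 14 and 6 is a multiple of their lcm; here lcm(14, 6) = 14·6/gcd(14, 6) = 84/2 = 42, so 42 ∣ k.

The biconditional holds.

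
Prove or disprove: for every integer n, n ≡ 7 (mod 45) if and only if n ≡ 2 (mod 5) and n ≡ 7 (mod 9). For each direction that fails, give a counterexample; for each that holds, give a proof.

[⇒] Suppose n ≡ 7 (mod 45); write n = 45j + 7. Since 5 ∣ 45, reducing mod 5 gives n ≡ 7 ≡ 2 (mod 5); since 9 ∣ 45, reducing mod 9 gives n ≡ 7 (mod 9).

[⇐] Conversely, if n ≡ 2 (mod 5) and n ≡ 7 (mod 9), then by the Chinese remainder theorem n ≡ 7 (mod 45). This is exactly n ≡ 7 (mod 45).

Equivalent; both directions hold.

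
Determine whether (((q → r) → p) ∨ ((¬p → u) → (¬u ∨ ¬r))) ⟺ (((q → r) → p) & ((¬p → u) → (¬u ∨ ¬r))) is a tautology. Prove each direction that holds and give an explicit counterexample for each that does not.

(⇒) fails; (⇐) holds.

(⇐) Assume the antecedent. If r is true, the antecedent forces (q = F, r = T, p = T, u = F) or (q = T, r = T, p = T, u = F), and the consequent holds there. If r is false, the consequent reduces to true regardless of the other variables. Either way the consequent holds.

(⇒) This fails. Under q = F, r = F, p = F, u = F, the left side is true but the right side is false.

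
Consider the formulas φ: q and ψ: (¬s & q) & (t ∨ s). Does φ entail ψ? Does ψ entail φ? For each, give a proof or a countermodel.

(⟸) Assume the antecedent. If q is true, q reduces to true regardless of the other variables. If q is false, the antecedent cannot hold. Either way q holds.

(⟹) This fails. Under q = T, t = F, s = F, the left side is true but the right side is false.

Only the converse holds.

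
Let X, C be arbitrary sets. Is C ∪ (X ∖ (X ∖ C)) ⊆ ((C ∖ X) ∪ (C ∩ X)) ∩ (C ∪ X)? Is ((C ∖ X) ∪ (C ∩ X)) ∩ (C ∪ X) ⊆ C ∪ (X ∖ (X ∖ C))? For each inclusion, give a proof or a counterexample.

(⊇) Let x ∈ ((C ∖ X) ∪ (C ∩ X)) ∩ (C ∪ X). Then either x ∈ C and x ∉ X; or x ∈ X ∩ C. In each case x ∈ C ∪ (X ∖ (X ∖ C)), so ((C ∖ X) ∪ (C ∩ X)) ∩ (C ∪ X) ⊆ C ∪ (X ∖ (X ∖ C)).

(⊆) Let x ∈ C ∪ (X ∖ (X ∖ C)). Then either x ∈ C and x ∉ X; or x ∈ X ∩ C. In each case x ∈ ((C ∖ X) ∪ (C ∩ X)) ∩ (C ∪ X), so C ∪ (X ∖ (X ∖ C)) ⊆ ((C ∖ X) ∪ (C ∩ X)) ∩ (C ∪ X).

Both inclusions hold.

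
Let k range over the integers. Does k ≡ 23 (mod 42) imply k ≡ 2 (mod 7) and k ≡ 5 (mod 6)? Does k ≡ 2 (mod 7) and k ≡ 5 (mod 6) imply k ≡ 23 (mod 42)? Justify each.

The biconditional holds.

(←) If k ≡ 2 (mod 7) and k ≡ 5 (mod 6), then by the Chinese remainder theorem k ≡ 23 (mod 42). This is exactly k ≡ 23 (mod 42).

(→) Suppose k ≡ 23 (mod 42); write k = 42j + 23. Since 7 ∣ 42, reducing mod 7 gives k ≡ 23 ≡ 2 (mod 7); since 6 ∣ 42, reducing mod 6 gives k ≡ 23 ≡ 5 (mod 6).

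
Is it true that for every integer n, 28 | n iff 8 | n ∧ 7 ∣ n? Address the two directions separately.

Forward direction. This fails: take n = 28. Certainly 28 ∣ 28, but 8 ∤ 28.

Converse. Suppose 8 ∣ n and 7 ∣ n. Any common multiple of 8 and 7 is a multiple of their lcm; here gcd(8, 7) = 1, so lcm(8, 7) = 8·7 = 56, so 56 ∣ n. Since 28 ∣ 56, it follows that 28 ∣ n.

Only the converse holds.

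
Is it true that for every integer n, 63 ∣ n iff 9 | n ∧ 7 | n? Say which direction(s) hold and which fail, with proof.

Both directions hold; the statement is true.

Forward direction. If 63 ∣ n, write n = 63q. Since 63 = 7·9, n = 9·(7q), so 9 ∣ n; and since 63 = 9·7, n = 7·(9q), so 7 ∣ n.

Converse. Suppose 9 ∣ n and 7 ∣ n. Any common multiple of 9 and 7 is a multiple of their lcm; here gcd(9, 7) = 1, so lcm(9, 7) = 9·7 = 63, so 63 ∣ n.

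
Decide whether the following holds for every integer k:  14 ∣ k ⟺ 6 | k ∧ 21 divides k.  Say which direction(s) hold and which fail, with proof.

Only the converse holds.

(⇐) Suppose 6 ∣ k and 21 ∣ k. Any common multiple of 6 and 21 is a multiple of their lcm; here lcm(6, 21) = 6·21/gcd(6, 21) = 126/3 = 42, so 42 ∣ k. Since 14 ∣ 42, it follows that 14 ∣ k.

(⇒) This fails: take k = 14. Certainly 14 ∣ 14, but 6 ∤ 14.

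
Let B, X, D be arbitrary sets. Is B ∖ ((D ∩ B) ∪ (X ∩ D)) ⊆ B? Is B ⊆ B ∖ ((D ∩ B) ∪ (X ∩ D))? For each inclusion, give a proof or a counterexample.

Forward inclusion. Let x ∈ B ∖ ((D ∩ B) ∪ (X ∩ D)). Then either x ∈ B and x ∉ X, D; or x ∈ B ∩ X and x ∉ D. In each case x ∈ B, so B ∖ ((D ∩ B) ∪ (X ∩ D)) ⊆ B.

Reverse inclusion. This inclusion fails. Take B = {1}, X = ∅, D = {1}; then 1 ∈ B but 1 ∉ B ∖ ((D ∩ B) ∪ (X ∩ D)).

(⊆) holds; (⊇) fails.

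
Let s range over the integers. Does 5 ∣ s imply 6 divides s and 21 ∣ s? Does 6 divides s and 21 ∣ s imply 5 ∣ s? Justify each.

Neither implication holds.

(→) This fails: take s = 5. Certainly 5 ∣ 5, but 6 ∤ 5.

(←) This fails: take s = 42. Both 6 ∣ 42 and 21 ∣ 42, yet 42 is not a multiple of 5 (since 42 = 8·5 + 2), so 5 ∤ 42.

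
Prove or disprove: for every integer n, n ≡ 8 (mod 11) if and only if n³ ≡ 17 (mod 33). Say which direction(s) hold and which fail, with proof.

Only the converse holds.

(⇐) The residues r modulo 33 with r³ ≡ 17 (mod 33) are exactly {8}, and each is ≡ 8 (mod 11).

(⇒) This fails: take n = 19. Then 19 ≡ 8 (mod 11), but 19³ = 6859 ≡ 28 (mod 33), not 17.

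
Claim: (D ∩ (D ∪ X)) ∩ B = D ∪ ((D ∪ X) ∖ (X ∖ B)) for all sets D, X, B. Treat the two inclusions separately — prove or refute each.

(⊆) Let x ∈ (D ∩ (D ∪ X)) ∩ B. Then either x ∈ D ∩ B and x ∉ X; or x ∈ D ∩ X ∩ B. In each case x ∈ D ∪ ((D ∪ X) ∖ (X ∖ B)), so (D ∩ (D ∪ X)) ∩ B ⊆ D ∪ ((D ∪ X) ∖ (X ∖ B)).

(⊇) This inclusion fails. Take D = {1}, X = ∅, B = ∅; then 1 ∈ D ∪ ((D ∪ X) ∖ (X ∖ B)) but 1 ∉ (D ∩ (D ∪ X)) ∩ B.

Only the forward inclusion holds.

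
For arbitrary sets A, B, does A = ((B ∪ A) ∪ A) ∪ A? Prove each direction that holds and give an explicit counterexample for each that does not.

The sets are not equal: only the forward inclusion holds.

(⟹) Let x ∈ A. Then either x ∈ A and x ∉ B; or x ∈ A ∩ B. In each case x ∈ ((B ∪ A) ∪ A) ∪ A, so A ⊆ ((B ∪ A) ∪ A) ∪ A.

(⟸) This inclusion fails. Take A = ∅, B = {1}; then 1 ∈ ((B ∪ A) ∪ A) ∪ A but 1 ∉ A.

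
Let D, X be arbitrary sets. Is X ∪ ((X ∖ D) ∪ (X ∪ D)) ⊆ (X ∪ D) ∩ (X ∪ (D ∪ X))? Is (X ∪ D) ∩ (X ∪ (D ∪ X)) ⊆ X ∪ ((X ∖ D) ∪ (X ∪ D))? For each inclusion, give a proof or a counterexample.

Both inclusions hold.

Forward inclusion. Let x ∈ X ∪ ((X ∖ D) ∪ (X ∪ D)). Then either x ∈ D and x ∉ X; or x ∈ X and x ∉ D; or x ∈ D ∩ X. In each case x ∈ (X ∪ D) ∩ (X ∪ (D ∪ X)), so X ∪ ((X ∖ D) ∪ (X ∪ D)) ⊆ (X ∪ D) ∩ (X ∪ (D ∪ X)).

Reverse inclusion. Let x ∈ (X ∪ D) ∩ (X ∪ (D ∪ X)). Then either x ∈ D and x ∉ X; or x ∈ X and x ∉ D; or x ∈ D ∩ X. In each case x ∈ X ∪ ((X ∖ D) ∪ (X ∪ D)), so (X ∪ D) ∩ (X ∪ (D ∪ X)) ⊆ X ∪ ((X ∖ D) ∪ (X ∪ D)).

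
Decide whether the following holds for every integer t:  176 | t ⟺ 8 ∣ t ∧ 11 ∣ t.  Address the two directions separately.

Forward direction. If 176 ∣ t, write t = 176q. Since 176 = 22·8, t = 8·(22q), so 8 ∣ t; and since 176 = 16·11, t = 11·(16q), so 11 ∣ t.

Converse. This fails: take t = 88. Both 8 ∣ 88 and 11 ∣ 88, yet 88 is not a multiple of 176 (since 88 = 0·176 + 88), so 176 ∤ 88.

Only the forward direction holds.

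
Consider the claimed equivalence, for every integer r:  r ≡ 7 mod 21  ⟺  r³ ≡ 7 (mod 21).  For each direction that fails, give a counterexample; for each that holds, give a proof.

Both directions hold; the statement is true.

(⇐) Suppose r³ ≡ 7 (mod 21). The only residue r in {0, …, 20} with r³ ≡ 7 (mod 21) is r = 7, so r ≡ 7 (mod 21).

(⇒) Suppose r ≡ 7 mod 21. Write r = 21j + 7. Then (21j + 7)³ = 9261j³ + 9261j² + 3087j + 343 = 21(441j³ + 441j² + 147j + 16) + 7, so r³ ≡ 7 (mod 21).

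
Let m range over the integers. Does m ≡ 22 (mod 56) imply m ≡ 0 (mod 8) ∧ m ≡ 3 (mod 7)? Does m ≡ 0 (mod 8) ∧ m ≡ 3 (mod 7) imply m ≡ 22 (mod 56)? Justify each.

(⇒) This fails: m = 22 gives 22 ≡ 22 (mod 56) but 22 ≡ 6 (mod 8), so the conjunction on the right does not hold.

(⇐) This fails: m = 24 satisfies both congruences on the right (24 ≡ 0 mod 8 and 24 ≡ 3 mod 7) yet 24 ≡ 24 (mod 56), not 22.

Neither implication holds.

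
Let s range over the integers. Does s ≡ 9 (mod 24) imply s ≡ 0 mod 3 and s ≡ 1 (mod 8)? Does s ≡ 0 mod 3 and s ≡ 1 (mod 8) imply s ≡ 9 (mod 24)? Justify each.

(⟸) If s ≡ 0 (mod 3) and s ≡ 1 (mod 8), then by the Chinese remainder theorem s ≡ 9 (mod 24). This is exactly s ≡ 9 (mod 24).

(⟹) Suppose s ≡ 9 (mod 24); write s = 24j + 9. Since 3 ∣ 24, reducing mod 3 gives s ≡ 9 ≡ 0 (mod 3); since 8 ∣ 24, reducing mod 8 gives s ≡ 9 ≡ 1 (mod 8).

Equivalent; both directions hold.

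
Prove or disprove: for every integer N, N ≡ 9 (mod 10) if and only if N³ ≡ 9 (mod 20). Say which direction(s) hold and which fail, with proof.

(⟸) The residues r modulo 20 with r³ ≡ 9 (mod 20) are exactly {9}, and each is ≡ 9 (mod 10).

(⟹) This fails: take N = 19. Then 19 ≡ 9 (mod 10), but 19³ = 6859 ≡ 19 (mod 20), not 9.

(⇒) fails; (⇐) holds.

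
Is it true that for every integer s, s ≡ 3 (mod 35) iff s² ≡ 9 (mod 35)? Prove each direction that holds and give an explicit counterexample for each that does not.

Forward direction. Suppose s ≡ 3 (mod 35). Write s = 35j + 3. Then (35j + 3)² = 1225j² + 210j + 9 = 35(35j² + 6j) + 9, so s² ≡ 9 (mod 35).

Converse. This fails: take s = 17. Then 17² = 289 ≡ 9 (mod 35), yet 17 ≡ 17 (mod 35), not 3.

Only the forward direction holds.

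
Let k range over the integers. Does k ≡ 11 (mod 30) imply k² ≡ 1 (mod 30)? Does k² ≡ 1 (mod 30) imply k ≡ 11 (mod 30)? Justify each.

Only the forward direction holds.

[⇒] Suppose k ≡ 11 (mod 30). Write k = 30j + 11. Then (30j + 11)² = 900j² + 660j + 121 = 30(30j² + 22j + 4) + 1, so k² ≡ 1 (mod 30).

[⇐] This fails: take k = 1. Then 1² = 1 ≡ 1 (mod 30), yet 1 ≡ 1 (mod 30), not 11.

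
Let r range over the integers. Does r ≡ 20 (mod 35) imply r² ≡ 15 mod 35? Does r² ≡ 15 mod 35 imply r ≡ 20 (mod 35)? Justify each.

Only the forward direction holds.

(⇐) This fails: take r = 15. Then 15² = 225 ≡ 15 (mod 35), yet 15 ≡ 15 (mod 35), not 20.

(⇒) Suppose r ≡ 20 (mod 35). Write r = 35j + 20. Then (35j + 20)² = 1225j² + 1400j + 400 = 35(35j² + 40j + 11) + 15, so r² ≡ 15 (mod 35).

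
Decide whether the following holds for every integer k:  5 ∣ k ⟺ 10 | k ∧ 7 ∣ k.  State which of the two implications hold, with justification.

Forward direction. This fails: take k = 5. Certainly 5 ∣ 5, but 10 ∤ 5.

Converse. Suppose 10 ∣ k and 7 ∣ k. Any common multiple of 10 and 7 is a multiple of their lcm; here gcd(10, 7) = 1, so lcm(10, 7) = 10·7 = 70, so 70 ∣ k. Since 5 ∣ 70, it follows that 5 ∣ k.

The forward direction fails; the converse holds.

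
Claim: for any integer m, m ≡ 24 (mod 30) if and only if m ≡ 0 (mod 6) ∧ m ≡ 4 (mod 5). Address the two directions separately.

(→) Suppose m ≡ 24 (mod 30); write m = 30j + 24. Since 6 ∣ 30, reducing mod 6 gives m ≡ 24 ≡ 0 (mod 6); since 5 ∣ 30, reducing mod 5 gives m ≡ 24 ≡ 4 (mod 5).

(←) Conversely, if m ≡ 0 (mod 6) and m ≡ 4 (mod 5), then by the Chinese remainder theorem m ≡ 24 (mod 30). This is exactly m ≡ 24 (mod 30).

Equivalent; both directions hold.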